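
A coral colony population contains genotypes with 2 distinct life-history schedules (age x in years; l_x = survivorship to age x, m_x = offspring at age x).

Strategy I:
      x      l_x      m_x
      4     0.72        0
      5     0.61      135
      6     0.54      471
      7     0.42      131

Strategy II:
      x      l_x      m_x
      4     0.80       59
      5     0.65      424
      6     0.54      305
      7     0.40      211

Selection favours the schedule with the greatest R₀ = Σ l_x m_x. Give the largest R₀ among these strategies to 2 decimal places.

571.90

Strategy I: R₀ = 0.72×0 + 0.61×135 + 0.54×471 + 0.42×131 = 391.7100
Strategy II: R₀ = 0.80×59 + 0.65×424 + 0.54×305 + 0.40×211 = 571.9000
Highest R₀: strategy II with 571.9000.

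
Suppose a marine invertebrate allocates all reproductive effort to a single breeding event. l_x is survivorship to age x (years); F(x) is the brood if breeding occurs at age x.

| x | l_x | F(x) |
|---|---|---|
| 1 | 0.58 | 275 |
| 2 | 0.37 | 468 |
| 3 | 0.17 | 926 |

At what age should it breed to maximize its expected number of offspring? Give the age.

2

Expected offspring if breeding at age x = l_x × F(x):
  age 1: 0.58 × 275 = 159.500
  age 2: 0.37 × 468 = 173.160
  age 3: 0.17 × 926 = 157.420
Maximum at age 2 (173.160).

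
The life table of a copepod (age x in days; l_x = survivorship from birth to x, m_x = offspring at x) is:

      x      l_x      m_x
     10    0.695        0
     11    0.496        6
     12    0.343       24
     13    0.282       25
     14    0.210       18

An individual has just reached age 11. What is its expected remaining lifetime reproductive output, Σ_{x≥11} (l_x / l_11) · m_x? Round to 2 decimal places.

l_11 = 0.496. Conditional survival from age 11 to x is l_x / l_11.
  x=11: (0.496/0.496) × 6 = 6.0000
  x=12: (0.343/0.496) × 24 = 16.5968
  x=13: (0.282/0.496) × 25 = 14.2137
  x=14: (0.210/0.496) × 18 = 7.6210
Sum = 6.0000 + 16.5968 + 14.2137 + 7.6210 = 44.4315

44.43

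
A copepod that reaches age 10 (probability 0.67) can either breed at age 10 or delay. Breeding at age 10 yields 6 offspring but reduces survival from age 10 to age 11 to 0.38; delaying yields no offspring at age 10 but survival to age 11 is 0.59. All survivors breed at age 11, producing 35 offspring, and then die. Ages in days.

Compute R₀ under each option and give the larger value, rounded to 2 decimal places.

breed at age 10: R₀ = 0.67 × (6 + 0.38 × 35) = 0.67 × 19.3000 = 12.9310
delay to age 11: R₀ = 0.67 × (0.59 × 35) = 0.67 × 20.6500 = 13.8355
Higher: delay to age 11 (13.8355).

13.84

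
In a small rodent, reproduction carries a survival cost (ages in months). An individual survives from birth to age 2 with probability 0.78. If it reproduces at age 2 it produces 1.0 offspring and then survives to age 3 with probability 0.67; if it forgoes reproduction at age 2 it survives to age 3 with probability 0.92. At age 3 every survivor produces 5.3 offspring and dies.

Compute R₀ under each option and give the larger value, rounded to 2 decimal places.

3.80

breed at age 2: R₀ = 0.78 × (1.0 + 0.67 × 5.3) = 0.78 × 4.5510 = 3.5498
delay to age 3: R₀ = 0.78 × (0.92 × 5.3) = 0.78 × 4.8760 = 3.8033
Higher: delay to age 3 (3.8033).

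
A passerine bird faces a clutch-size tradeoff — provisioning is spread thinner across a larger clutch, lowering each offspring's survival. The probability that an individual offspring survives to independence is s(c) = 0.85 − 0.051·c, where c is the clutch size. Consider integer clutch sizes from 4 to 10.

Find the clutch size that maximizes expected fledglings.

Expected fledglings = c × s(c):
  c=4: 4 × 0.646 = 2.584
  c=5: 5 × 0.595 = 2.975
  c=6: 6 × 0.544 = 3.264
  c=7: 7 × 0.493 = 3.451
  c=8: 8 × 0.442 = 3.536
  c=9: 9 × 0.391 = 3.519
  c=10: 10 × 0.340 = 3.400
Maximum at c = 8 (3.536 fledglings).

8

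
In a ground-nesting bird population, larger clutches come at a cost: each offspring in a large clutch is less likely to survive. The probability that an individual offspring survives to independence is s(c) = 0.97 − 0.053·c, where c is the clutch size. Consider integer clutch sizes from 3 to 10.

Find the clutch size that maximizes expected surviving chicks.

Expected surviving chicks = c × s(c):
  c=3: 3 × 0.811 = 2.433
  c=4: 4 × 0.758 = 3.032
  c=5: 5 × 0.705 = 3.525
  c=6: 6 × 0.652 = 3.912
  c=7: 7 × 0.599 = 4.193
  c=8: 8 × 0.546 = 4.368
  c=9: 9 × 0.493 = 4.437
  c=10: 10 × 0.440 = 4.400
Maximum at c = 9 (4.437 surviving chicks).

9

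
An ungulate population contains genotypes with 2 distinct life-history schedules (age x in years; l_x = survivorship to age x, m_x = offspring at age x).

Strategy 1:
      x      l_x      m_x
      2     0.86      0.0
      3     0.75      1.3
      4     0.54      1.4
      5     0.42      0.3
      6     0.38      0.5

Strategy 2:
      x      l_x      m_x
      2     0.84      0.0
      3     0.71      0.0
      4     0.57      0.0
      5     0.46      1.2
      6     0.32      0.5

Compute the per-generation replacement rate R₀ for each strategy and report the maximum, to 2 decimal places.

Strategy 1: R₀ = 0.86×0.0 + 0.75×1.3 + 0.54×1.4 + 0.42×0.3 + 0.38×0.5 = 2.0470
Strategy 2: R₀ = 0.84×0.0 + 0.71×0.0 + 0.57×0.0 + 0.46×1.2 + 0.32×0.5 = 0.7120
Highest R₀: strategy 1 with 2.0470.

2.05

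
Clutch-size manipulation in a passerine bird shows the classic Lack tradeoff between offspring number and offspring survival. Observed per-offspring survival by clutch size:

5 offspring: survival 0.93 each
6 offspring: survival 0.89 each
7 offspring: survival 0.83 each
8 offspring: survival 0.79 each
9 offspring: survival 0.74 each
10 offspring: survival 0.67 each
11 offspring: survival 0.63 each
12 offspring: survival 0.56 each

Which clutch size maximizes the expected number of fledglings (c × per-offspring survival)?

Expected fledglings = c × s(c):
  c=5: 5 × 0.93 = 4.650
  c=6: 6 × 0.89 = 5.340
  c=7: 7 × 0.83 = 5.810
  c=8: 8 × 0.79 = 6.320
  c=9: 9 × 0.74 = 6.660
  c=10: 10 × 0.67 = 6.700
  c=11: 11 × 0.63 = 6.930
  c=12: 12 × 0.56 = 6.720
Maximum at c = 11 (6.930 fledglings).

11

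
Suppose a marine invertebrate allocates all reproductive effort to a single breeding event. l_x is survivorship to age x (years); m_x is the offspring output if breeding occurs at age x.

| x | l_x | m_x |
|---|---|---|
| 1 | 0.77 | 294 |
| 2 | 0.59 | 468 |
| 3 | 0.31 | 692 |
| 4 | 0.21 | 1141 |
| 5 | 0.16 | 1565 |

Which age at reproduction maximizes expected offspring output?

Expected offspring if breeding at age x = l_x × m_x:
  age 1: 0.77 × 294 = 226.380
  age 2: 0.59 × 468 = 276.120
  age 3: 0.31 × 692 = 214.520
  age 4: 0.21 × 1141 = 239.610
  age 5: 0.16 × 1565 = 250.400
Maximum at age 2 (276.120).

2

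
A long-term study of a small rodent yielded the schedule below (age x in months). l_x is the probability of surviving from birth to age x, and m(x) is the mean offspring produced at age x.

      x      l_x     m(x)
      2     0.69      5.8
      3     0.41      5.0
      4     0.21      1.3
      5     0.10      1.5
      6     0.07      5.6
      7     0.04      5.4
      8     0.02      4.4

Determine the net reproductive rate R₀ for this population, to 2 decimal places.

R₀ = Σ l_x m(x):
  age 2: 0.69 × 5.8 = 4.0020
  age 3: 0.41 × 5.0 = 2.0500
  age 4: 0.21 × 1.3 = 0.2730
  age 5: 0.10 × 1.5 = 0.1500
  age 6: 0.07 × 5.6 = 0.3920
  age 7: 0.04 × 5.4 = 0.2160
  age 8: 0.02 × 4.4 = 0.0880
R₀ = 4.0020 + 2.0500 + 0.2730 + 0.1500 + 0.3920 + 0.2160 + 0.0880 = 7.1710

7.17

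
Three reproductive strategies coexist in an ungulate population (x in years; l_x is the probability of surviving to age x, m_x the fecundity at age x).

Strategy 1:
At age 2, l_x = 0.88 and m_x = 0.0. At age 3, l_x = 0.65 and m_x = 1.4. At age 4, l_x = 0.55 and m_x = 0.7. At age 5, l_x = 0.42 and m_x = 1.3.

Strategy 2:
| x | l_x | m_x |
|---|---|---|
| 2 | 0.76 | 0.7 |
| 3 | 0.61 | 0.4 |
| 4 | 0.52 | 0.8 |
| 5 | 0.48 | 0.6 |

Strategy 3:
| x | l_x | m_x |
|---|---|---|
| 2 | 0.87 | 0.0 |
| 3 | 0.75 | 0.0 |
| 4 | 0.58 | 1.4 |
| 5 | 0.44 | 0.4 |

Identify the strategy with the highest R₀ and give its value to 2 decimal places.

Strategy 1: R₀ = 0.88×0.0 + 0.65×1.4 + 0.55×0.7 + 0.42×1.3 = 1.8410
Strategy 2: R₀ = 0.76×0.7 + 0.61×0.4 + 0.52×0.8 + 0.48×0.6 = 1.4800
Strategy 3: R₀ = 0.87×0.0 + 0.75×0.0 + 0.58×1.4 + 0.44×0.4 = 0.9880
Highest R₀: strategy 1 with 1.8410.

1.84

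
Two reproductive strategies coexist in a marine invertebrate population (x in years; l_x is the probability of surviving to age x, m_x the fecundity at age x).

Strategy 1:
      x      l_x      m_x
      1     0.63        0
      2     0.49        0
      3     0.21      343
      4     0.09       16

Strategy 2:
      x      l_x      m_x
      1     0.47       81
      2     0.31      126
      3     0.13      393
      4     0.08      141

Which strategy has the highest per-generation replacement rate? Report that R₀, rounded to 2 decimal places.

Strategy 1: R₀ = 0.63×0 + 0.49×0 + 0.21×343 + 0.09×16 = 73.4700
Strategy 2: R₀ = 0.47×81 + 0.31×126 + 0.13×393 + 0.08×141 = 139.5000
Highest R₀: strategy 2 with 139.5000.

139.50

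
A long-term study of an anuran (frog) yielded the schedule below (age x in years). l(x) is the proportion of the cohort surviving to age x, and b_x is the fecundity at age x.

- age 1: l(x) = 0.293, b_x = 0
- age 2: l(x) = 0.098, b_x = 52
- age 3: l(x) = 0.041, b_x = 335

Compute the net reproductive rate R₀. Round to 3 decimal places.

18.831

R₀ = Σ l(x) b_x:
  age 1: 0.293 × 0 = 0.0000
  age 2: 0.098 × 52 = 5.0960
  age 3: 0.041 × 335 = 13.7350
R₀ = 0.0000 + 5.0960 + 13.7350 = 18.8310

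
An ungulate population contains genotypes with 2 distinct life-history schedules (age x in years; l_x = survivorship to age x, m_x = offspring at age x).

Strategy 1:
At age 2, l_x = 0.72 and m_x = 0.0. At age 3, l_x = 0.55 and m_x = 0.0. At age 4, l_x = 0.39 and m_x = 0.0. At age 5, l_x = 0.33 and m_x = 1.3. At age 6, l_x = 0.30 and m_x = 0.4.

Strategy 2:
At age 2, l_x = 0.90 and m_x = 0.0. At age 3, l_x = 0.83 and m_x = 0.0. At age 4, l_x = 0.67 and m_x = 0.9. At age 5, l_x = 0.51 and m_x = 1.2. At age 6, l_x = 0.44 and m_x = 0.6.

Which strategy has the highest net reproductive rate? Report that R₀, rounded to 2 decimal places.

1.48

Strategy 1: R₀ = 0.72×0.0 + 0.55×0.0 + 0.39×0.0 + 0.33×1.3 + 0.30×0.4 = 0.5490
Strategy 2: R₀ = 0.90×0.0 + 0.83×0.0 + 0.67×0.9 + 0.51×1.2 + 0.44×0.6 = 1.4790
Highest R₀: strategy 2 with 1.4790.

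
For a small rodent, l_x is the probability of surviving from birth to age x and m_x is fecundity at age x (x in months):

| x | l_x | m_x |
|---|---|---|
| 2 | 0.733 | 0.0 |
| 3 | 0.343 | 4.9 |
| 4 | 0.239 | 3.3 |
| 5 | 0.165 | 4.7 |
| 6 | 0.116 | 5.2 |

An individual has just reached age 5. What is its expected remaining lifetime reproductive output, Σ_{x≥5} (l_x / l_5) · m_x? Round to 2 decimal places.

l_5 = 0.165. Conditional survival from age 5 to x is l_x / l_5.
  x=5: (0.165/0.165) × 4.7 = 4.7000
  x=6: (0.116/0.165) × 5.2 = 3.6558
Sum = 4.7000 + 3.6558 = 8.3558

8.36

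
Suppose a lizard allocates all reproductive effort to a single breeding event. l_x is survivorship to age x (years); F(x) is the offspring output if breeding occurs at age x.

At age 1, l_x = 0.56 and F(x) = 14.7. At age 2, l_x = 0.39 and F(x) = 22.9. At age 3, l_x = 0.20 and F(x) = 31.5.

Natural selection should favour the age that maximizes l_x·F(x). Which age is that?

Expected offspring if breeding at age x = l_x × F(x):
  age 1: 0.56 × 14.7 = 8.232
  age 2: 0.39 × 22.9 = 8.931
  age 3: 0.20 × 31.5 = 6.300
Maximum at age 2 (8.931).

2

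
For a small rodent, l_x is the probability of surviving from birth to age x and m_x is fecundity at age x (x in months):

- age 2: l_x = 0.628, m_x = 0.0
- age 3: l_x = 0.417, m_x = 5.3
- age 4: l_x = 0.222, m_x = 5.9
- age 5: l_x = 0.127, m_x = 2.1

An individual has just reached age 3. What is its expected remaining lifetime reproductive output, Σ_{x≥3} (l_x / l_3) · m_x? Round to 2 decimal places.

l_3 = 0.417. Conditional survival from age 3 to x is l_x / l_3.
  x=3: (0.417/0.417) × 5.3 = 5.3000
  x=4: (0.222/0.417) × 5.9 = 3.1410
  x=5: (0.127/0.417) × 2.1 = 0.6396
Sum = 5.3000 + 3.1410 + 0.6396 = 9.0806

9.08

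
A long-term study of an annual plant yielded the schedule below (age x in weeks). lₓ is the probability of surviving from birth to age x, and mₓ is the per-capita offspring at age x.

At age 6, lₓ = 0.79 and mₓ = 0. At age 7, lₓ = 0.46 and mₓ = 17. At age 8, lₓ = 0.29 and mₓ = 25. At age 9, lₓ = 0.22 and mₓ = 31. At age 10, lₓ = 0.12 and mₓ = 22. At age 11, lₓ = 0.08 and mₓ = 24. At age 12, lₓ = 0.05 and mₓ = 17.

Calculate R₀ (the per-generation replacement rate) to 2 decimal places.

27.30

R₀ = Σ lₓ mₓ:
  age 6: 0.79 × 0 = 0.0000
  age 7: 0.46 × 17 = 7.8200
  age 8: 0.29 × 25 = 7.2500
  age 9: 0.22 × 31 = 6.8200
  age 10: 0.12 × 22 = 2.6400
  age 11: 0.08 × 24 = 1.9200
  age 12: 0.05 × 17 = 0.8500
R₀ = 0.0000 + 7.8200 + 7.2500 + 6.8200 + 2.6400 + 1.9200 + 0.8500 = 27.3000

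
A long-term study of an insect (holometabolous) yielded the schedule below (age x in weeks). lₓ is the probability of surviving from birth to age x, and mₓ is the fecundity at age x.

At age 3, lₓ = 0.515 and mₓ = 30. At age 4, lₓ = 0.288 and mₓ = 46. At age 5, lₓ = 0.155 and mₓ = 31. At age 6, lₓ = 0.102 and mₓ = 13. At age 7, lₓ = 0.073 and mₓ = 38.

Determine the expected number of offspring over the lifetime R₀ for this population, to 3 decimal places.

37.603

R₀ = Σ lₓ mₓ:
  age 3: 0.515 × 30 = 15.4500
  age 4: 0.288 × 46 = 13.2480
  age 5: 0.155 × 31 = 4.8050
  age 6: 0.102 × 13 = 1.3260
  age 7: 0.073 × 38 = 2.7740
R₀ = 15.4500 + 13.2480 + 4.8050 + 1.3260 + 2.7740 = 37.6030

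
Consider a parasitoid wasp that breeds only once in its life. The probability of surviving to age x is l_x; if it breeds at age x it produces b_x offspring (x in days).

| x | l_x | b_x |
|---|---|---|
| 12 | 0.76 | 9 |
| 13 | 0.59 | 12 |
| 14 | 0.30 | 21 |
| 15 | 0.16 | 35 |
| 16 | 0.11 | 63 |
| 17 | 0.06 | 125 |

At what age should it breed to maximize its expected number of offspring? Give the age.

Expected offspring if breeding at age x = l_x × b_x:
  age 12: 0.76 × 9 = 6.840
  age 13: 0.59 × 12 = 7.080
  age 14: 0.30 × 21 = 6.300
  age 15: 0.16 × 35 = 5.600
  age 16: 0.11 × 63 = 6.930
  age 17: 0.06 × 125 = 7.500
Maximum at age 17 (7.500).

17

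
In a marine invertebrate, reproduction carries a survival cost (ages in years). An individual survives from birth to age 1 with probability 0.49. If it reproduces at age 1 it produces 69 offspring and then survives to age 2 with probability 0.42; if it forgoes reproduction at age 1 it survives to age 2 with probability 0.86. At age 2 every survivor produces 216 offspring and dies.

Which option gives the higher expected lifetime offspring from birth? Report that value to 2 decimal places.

91.02

breed at age 1: R₀ = 0.49 × (69 + 0.42 × 216) = 0.49 × 159.7200 = 78.2628
delay to age 2: R₀ = 0.49 × (0.86 × 216) = 0.49 × 185.7600 = 91.0224
Higher: delay to age 2 (91.0224).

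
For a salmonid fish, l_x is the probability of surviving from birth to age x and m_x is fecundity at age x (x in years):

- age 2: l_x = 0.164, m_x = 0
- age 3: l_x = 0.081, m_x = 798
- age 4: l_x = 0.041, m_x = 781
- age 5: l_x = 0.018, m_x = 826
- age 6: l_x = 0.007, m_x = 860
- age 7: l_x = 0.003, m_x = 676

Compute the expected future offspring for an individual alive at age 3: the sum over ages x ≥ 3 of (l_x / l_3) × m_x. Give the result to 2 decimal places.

1476.23

l_3 = 0.081. Conditional survival from age 3 to x is l_x / l_3.
  x=3: (0.081/0.081) × 798 = 798.0000
  x=4: (0.041/0.081) × 781 = 395.3210
  x=5: (0.018/0.081) × 826 = 183.5556
  x=6: (0.007/0.081) × 860 = 74.3210
  x=7: (0.003/0.081) × 676 = 25.0370
Sum = 798.0000 + 395.3210 + 183.5556 + 74.3210 + 25.0370 = 1476.2346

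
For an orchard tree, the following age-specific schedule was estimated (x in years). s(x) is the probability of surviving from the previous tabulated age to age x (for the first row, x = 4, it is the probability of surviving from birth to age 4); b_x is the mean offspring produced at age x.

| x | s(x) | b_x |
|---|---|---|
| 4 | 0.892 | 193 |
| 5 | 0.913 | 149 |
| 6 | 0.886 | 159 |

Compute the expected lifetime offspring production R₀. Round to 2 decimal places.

Survivorship from birth: l_x = s_4·s_5·…·s_x.
  l_4 = 0.89200
  l_5 = 0.81440
  l_6 = 0.72155
R₀ = Σ l_x b_x:
  age 4: 0.89200 × 193 = 172.1560
  age 5: 0.81440 × 149 = 121.3456
  age 6: 0.72155 × 159 = 114.7264
R₀ = 172.1560 + 121.3456 + 114.7264 = 408.2280

408.23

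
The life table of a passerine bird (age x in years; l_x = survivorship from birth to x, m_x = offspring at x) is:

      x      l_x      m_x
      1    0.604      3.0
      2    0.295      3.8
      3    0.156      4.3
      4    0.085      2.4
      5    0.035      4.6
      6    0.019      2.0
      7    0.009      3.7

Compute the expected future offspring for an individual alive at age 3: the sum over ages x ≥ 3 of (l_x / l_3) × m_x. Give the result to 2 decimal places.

7.10

l_3 = 0.156. Conditional survival from age 3 to x is l_x / l_3.
  x=3: (0.156/0.156) × 4.3 = 4.3000
  x=4: (0.085/0.156) × 2.4 = 1.3077
  x=5: (0.035/0.156) × 4.6 = 1.0321
  x=6: (0.019/0.156) × 2.0 = 0.2436
  x=7: (0.009/0.156) × 3.7 = 0.2135
Sum = 4.3000 + 1.3077 + 1.0321 + 0.2436 + 0.2135 = 7.0968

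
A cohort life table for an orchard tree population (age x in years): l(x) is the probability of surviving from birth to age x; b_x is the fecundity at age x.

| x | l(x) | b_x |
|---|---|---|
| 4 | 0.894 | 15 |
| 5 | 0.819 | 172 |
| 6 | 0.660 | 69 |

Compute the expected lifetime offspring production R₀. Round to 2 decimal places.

199.82

R₀ = Σ l(x) b_x:
  age 4: 0.894 × 15 = 13.4100
  age 5: 0.819 × 172 = 140.8680
  age 6: 0.660 × 69 = 45.5400
R₀ = 13.4100 + 140.8680 + 45.5400 = 199.8180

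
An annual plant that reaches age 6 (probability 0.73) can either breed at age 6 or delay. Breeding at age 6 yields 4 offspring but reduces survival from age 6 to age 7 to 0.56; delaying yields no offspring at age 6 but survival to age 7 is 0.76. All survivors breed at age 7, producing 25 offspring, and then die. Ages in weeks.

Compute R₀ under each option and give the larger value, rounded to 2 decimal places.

13.87

breed at age 6: R₀ = 0.73 × (4 + 0.56 × 25) = 0.73 × 18.0000 = 13.1400
delay to age 7: R₀ = 0.73 × (0.76 × 25) = 0.73 × 19.0000 = 13.8700
Higher: delay to age 7 (13.8700).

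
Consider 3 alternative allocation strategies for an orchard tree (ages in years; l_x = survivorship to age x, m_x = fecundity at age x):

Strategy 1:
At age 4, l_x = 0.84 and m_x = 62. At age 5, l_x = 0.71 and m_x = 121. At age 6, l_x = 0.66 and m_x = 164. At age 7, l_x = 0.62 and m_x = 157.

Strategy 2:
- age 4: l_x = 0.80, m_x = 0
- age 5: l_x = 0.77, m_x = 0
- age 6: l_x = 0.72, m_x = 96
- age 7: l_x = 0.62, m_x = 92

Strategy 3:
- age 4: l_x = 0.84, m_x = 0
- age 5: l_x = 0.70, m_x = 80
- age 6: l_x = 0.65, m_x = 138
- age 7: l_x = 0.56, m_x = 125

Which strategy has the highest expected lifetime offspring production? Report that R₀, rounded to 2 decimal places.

343.57

Strategy 1: R₀ = 0.84×62 + 0.71×121 + 0.66×164 + 0.62×157 = 343.5700
Strategy 2: R₀ = 0.80×0 + 0.77×0 + 0.72×96 + 0.62×92 = 126.1600
Strategy 3: R₀ = 0.84×0 + 0.70×80 + 0.65×138 + 0.56×125 = 215.7000
Highest R₀: strategy 1 with 343.5700.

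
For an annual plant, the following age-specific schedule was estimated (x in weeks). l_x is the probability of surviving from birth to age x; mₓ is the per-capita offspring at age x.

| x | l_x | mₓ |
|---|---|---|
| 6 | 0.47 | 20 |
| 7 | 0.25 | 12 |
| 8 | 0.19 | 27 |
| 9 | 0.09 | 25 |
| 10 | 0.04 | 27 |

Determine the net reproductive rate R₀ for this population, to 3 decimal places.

R₀ = Σ l_x mₓ:
  age 6: 0.47 × 20 = 9.4000
  age 7: 0.25 × 12 = 3.0000
  age 8: 0.19 × 27 = 5.1300
  age 9: 0.09 × 25 = 2.2500
  age 10: 0.04 × 27 = 1.0800
R₀ = 9.4000 + 3.0000 + 5.1300 + 2.2500 + 1.0800 = 20.8600

20.860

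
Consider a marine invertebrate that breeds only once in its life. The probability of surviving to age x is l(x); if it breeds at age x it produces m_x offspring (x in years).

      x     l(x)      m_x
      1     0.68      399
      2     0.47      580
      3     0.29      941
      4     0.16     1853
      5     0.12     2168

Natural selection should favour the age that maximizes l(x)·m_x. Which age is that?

4

Expected offspring if breeding at age x = l(x) × m_x:
  age 1: 0.68 × 399 = 271.320
  age 2: 0.47 × 580 = 272.600
  age 3: 0.29 × 941 = 272.890
  age 4: 0.16 × 1853 = 296.480
  age 5: 0.12 × 2168 = 260.160
Maximum at age 4 (296.480).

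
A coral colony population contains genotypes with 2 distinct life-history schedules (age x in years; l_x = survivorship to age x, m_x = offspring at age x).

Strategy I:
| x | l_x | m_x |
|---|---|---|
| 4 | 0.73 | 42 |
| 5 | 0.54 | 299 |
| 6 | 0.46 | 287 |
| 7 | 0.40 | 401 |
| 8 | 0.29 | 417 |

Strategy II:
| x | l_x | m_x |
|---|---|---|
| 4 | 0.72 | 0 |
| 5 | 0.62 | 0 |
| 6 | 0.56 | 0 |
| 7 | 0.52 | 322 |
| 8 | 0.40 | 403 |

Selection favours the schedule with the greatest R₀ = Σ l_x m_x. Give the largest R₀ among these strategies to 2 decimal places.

605.47

Strategy I: R₀ = 0.73×42 + 0.54×299 + 0.46×287 + 0.40×401 + 0.29×417 = 605.4700
Strategy II: R₀ = 0.72×0 + 0.62×0 + 0.56×0 + 0.52×322 + 0.40×403 = 328.6400
Highest R₀: strategy I with 605.4700.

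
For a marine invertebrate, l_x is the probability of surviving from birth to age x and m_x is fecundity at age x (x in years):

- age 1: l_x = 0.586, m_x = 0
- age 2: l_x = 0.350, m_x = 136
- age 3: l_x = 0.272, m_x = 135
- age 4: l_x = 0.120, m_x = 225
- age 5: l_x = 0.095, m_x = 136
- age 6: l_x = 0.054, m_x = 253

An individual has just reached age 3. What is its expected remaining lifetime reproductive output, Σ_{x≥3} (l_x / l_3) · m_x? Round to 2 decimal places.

331.99

l_3 = 0.272. Conditional survival from age 3 to x is l_x / l_3.
  x=3: (0.272/0.272) × 135 = 135.0000
  x=4: (0.120/0.272) × 225 = 99.2647
  x=5: (0.095/0.272) × 136 = 47.5000
  x=6: (0.054/0.272) × 253 = 50.2279
Sum = 135.0000 + 99.2647 + 47.5000 + 50.2279 = 331.9926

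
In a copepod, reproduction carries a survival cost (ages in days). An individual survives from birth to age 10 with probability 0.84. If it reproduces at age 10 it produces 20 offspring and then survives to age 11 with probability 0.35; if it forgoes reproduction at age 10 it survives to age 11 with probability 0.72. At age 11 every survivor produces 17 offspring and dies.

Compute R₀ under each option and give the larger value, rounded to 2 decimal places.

21.80

breed at age 10: R₀ = 0.84 × (20 + 0.35 × 17) = 0.84 × 25.9500 = 21.7980
delay to age 11: R₀ = 0.84 × (0.72 × 17) = 0.84 × 12.2400 = 10.2816
Higher: breed at age 10 (21.7980).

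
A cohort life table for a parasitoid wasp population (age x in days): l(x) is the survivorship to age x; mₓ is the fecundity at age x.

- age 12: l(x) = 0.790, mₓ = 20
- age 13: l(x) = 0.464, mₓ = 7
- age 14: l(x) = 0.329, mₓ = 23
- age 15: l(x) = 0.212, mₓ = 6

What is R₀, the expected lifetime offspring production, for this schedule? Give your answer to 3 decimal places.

R₀ = Σ l(x) mₓ:
  age 12: 0.790 × 20 = 15.8000
  age 13: 0.464 × 7 = 3.2480
  age 14: 0.329 × 23 = 7.5670
  age 15: 0.212 × 6 = 1.2720
R₀ = 15.8000 + 3.2480 + 7.5670 + 1.2720 = 27.8870

27.887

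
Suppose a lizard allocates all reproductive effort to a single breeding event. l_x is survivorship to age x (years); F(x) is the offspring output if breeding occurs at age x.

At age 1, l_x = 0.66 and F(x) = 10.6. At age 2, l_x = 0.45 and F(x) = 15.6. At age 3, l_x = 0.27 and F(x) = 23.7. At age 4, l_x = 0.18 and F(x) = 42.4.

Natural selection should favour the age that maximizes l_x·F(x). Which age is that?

4

Expected offspring if breeding at age x = l_x × F(x):
  age 1: 0.66 × 10.6 = 6.996
  age 2: 0.45 × 15.6 = 7.020
  age 3: 0.27 × 23.7 = 6.399
  age 4: 0.18 × 42.4 = 7.632
Maximum at age 4 (7.632).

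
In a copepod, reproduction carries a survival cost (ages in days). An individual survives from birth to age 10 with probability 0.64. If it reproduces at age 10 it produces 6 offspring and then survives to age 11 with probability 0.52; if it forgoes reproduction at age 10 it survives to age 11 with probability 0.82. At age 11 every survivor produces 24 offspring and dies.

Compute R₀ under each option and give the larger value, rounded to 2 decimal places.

12.60

breed at age 10: R₀ = 0.64 × (6 + 0.52 × 24) = 0.64 × 18.4800 = 11.8272
delay to age 11: R₀ = 0.64 × (0.82 × 24) = 0.64 × 19.6800 = 12.5952
Higher: delay to age 11 (12.5952).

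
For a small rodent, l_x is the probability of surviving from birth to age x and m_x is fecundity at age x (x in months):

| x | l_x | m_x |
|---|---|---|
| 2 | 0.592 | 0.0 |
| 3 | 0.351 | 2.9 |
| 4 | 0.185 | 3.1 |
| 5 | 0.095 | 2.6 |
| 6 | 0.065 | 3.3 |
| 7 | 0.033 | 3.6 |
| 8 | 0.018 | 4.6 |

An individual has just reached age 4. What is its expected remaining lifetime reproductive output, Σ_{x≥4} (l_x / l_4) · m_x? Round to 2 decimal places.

l_4 = 0.185. Conditional survival from age 4 to x is l_x / l_4.
  x=4: (0.185/0.185) × 3.1 = 3.1000
  x=5: (0.095/0.185) × 2.6 = 1.3351
  x=6: (0.065/0.185) × 3.3 = 1.1595
  x=7: (0.033/0.185) × 3.6 = 0.6422
  x=8: (0.018/0.185) × 4.6 = 0.4476
Sum = 3.1000 + 1.3351 + 1.1595 + 0.6422 + 0.4476 = 6.6843

6.68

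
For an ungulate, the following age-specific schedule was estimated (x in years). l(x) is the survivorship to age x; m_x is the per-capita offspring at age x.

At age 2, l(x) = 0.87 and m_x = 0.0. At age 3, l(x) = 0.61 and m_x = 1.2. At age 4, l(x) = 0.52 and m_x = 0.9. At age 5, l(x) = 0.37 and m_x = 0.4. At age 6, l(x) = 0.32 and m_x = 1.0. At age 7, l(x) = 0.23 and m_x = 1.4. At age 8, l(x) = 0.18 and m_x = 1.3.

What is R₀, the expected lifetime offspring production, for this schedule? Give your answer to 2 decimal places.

2.22

R₀ = Σ l(x) m_x:
  age 2: 0.87 × 0.0 = 0.0000
  age 3: 0.61 × 1.2 = 0.7320
  age 4: 0.52 × 0.9 = 0.4680
  age 5: 0.37 × 0.4 = 0.1480
  age 6: 0.32 × 1.0 = 0.3200
  age 7: 0.23 × 1.4 = 0.3220
  age 8: 0.18 × 1.3 = 0.2340
R₀ = 0.0000 + 0.7320 + 0.4680 + 0.1480 + 0.3200 + 0.3220 + 0.2340 = 2.2240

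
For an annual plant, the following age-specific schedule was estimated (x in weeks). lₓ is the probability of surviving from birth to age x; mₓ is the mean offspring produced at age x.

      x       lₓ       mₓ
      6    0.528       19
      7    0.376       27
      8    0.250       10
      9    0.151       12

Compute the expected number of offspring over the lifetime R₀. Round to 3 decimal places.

24.496

R₀ = Σ lₓ mₓ:
  age 6: 0.528 × 19 = 10.0320
  age 7: 0.376 × 27 = 10.1520
  age 8: 0.250 × 10 = 2.5000
  age 9: 0.151 × 12 = 1.8120
R₀ = 10.0320 + 10.1520 + 2.5000 + 1.8120 = 24.4960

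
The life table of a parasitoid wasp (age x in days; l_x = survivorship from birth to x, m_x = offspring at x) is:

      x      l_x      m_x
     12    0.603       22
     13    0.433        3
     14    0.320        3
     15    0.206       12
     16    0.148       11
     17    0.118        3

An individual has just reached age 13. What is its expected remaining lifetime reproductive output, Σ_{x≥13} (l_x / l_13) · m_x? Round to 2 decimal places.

15.50

l_13 = 0.433. Conditional survival from age 13 to x is l_x / l_13.
  x=13: (0.433/0.433) × 3 = 3.0000
  x=14: (0.320/0.433) × 3 = 2.2171
  x=15: (0.206/0.433) × 12 = 5.7090
  x=16: (0.148/0.433) × 11 = 3.7598
  x=17: (0.118/0.433) × 3 = 0.8176
Sum = 3.0000 + 2.2171 + 5.7090 + 3.7598 + 0.8176 = 15.5035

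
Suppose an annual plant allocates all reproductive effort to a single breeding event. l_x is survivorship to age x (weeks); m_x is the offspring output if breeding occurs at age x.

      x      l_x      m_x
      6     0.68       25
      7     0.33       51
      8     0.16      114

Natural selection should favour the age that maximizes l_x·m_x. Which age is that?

Expected offspring if breeding at age x = l_x × m_x:
  age 6: 0.68 × 25 = 17.000
  age 7: 0.33 × 51 = 16.830
  age 8: 0.16 × 114 = 18.240
Maximum at age 8 (18.240).

8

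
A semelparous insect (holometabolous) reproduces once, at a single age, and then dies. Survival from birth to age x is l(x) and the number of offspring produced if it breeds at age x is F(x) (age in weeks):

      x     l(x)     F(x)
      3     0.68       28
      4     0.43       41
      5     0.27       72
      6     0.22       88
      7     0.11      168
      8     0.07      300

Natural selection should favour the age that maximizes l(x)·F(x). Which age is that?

8

Expected offspring if breeding at age x = l(x) × F(x):
  age 3: 0.68 × 28 = 19.040
  age 4: 0.43 × 41 = 17.630
  age 5: 0.27 × 72 = 19.440
  age 6: 0.22 × 88 = 19.360
  age 7: 0.11 × 168 = 18.480
  age 8: 0.07 × 300 = 21.000
Maximum at age 8 (21.000).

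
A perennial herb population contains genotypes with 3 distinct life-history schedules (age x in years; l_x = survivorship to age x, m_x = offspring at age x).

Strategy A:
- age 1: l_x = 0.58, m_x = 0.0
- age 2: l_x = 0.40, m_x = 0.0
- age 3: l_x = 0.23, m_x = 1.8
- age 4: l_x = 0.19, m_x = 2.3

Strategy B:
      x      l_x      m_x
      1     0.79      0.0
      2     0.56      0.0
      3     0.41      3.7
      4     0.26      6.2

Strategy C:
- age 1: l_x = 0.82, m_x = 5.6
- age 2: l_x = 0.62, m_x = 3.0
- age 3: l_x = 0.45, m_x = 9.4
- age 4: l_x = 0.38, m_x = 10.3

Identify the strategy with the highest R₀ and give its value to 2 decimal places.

14.60

Strategy A: R₀ = 0.58×0.0 + 0.40×0.0 + 0.23×1.8 + 0.19×2.3 = 0.8510
Strategy B: R₀ = 0.79×0.0 + 0.56×0.0 + 0.41×3.7 + 0.26×6.2 = 3.1290
Strategy C: R₀ = 0.82×5.6 + 0.62×3.0 + 0.45×9.4 + 0.38×10.3 = 14.5960
Highest R₀: strategy C with 14.5960.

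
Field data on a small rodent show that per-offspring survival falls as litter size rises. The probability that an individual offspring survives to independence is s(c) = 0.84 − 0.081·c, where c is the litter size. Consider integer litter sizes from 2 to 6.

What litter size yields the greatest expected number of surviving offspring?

Expected surviving offspring = c × s(c):
  c=2: 2 × 0.678 = 1.356
  c=3: 3 × 0.597 = 1.791
  c=4: 4 × 0.516 = 2.064
  c=5: 5 × 0.435 = 2.175
  c=6: 6 × 0.354 = 2.124
Maximum at c = 5 (2.175 surviving offspring).

5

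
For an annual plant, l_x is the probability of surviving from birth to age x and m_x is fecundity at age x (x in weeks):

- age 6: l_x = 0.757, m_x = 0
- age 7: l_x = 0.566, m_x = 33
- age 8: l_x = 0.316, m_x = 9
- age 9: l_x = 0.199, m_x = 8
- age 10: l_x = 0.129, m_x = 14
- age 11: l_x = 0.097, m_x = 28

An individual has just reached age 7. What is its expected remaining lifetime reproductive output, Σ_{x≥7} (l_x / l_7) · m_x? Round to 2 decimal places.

l_7 = 0.566. Conditional survival from age 7 to x is l_x / l_7.
  x=7: (0.566/0.566) × 33 = 33.0000
  x=8: (0.316/0.566) × 9 = 5.0247
  x=9: (0.199/0.566) × 8 = 2.8127
  x=10: (0.129/0.566) × 14 = 3.1908
  x=11: (0.097/0.566) × 28 = 4.7986
Sum = 33.0000 + 5.0247 + 2.8127 + 3.1908 + 4.7986 = 48.8269

48.83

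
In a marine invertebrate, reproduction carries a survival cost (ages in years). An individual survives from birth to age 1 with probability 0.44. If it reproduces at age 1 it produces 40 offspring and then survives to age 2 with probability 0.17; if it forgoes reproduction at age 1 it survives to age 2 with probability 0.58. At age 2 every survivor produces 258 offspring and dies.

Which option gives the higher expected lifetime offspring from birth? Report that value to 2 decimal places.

65.84

breed at age 1: R₀ = 0.44 × (40 + 0.17 × 258) = 0.44 × 83.8600 = 36.8984
delay to age 2: R₀ = 0.44 × (0.58 × 258) = 0.44 × 149.6400 = 65.8416
Higher: delay to age 2 (65.8416).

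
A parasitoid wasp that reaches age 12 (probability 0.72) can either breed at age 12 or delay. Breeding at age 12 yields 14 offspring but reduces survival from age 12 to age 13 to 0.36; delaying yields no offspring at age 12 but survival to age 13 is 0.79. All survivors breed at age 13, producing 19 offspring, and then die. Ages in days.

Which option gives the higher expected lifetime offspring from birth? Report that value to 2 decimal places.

15.00

breed at age 12: R₀ = 0.72 × (14 + 0.36 × 19) = 0.72 × 20.8400 = 15.0048
delay to age 13: R₀ = 0.72 × (0.79 × 19) = 0.72 × 15.0100 = 10.8072
Higher: breed at age 12 (15.0048).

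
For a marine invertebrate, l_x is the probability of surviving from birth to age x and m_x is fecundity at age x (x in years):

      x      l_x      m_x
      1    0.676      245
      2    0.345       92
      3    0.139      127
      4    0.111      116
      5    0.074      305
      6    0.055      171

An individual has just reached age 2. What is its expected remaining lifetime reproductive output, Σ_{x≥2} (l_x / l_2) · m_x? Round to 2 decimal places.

273.17

l_2 = 0.345. Conditional survival from age 2 to x is l_x / l_2.
  x=2: (0.345/0.345) × 92 = 92.0000
  x=3: (0.139/0.345) × 127 = 51.1681
  x=4: (0.111/0.345) × 116 = 37.3217
  x=5: (0.074/0.345) × 305 = 65.4203
  x=6: (0.055/0.345) × 171 = 27.2609
Sum = 92.0000 + 51.1681 + 37.3217 + 65.4203 + 27.2609 = 273.1710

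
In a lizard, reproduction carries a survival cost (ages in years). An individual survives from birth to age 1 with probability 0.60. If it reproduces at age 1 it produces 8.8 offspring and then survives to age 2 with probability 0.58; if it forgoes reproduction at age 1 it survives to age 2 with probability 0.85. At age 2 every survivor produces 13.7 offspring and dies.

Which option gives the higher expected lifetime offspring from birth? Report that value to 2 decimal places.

10.05

breed at age 1: R₀ = 0.60 × (8.8 + 0.58 × 13.7) = 0.60 × 16.7460 = 10.0476
delay to age 2: R₀ = 0.60 × (0.85 × 13.7) = 0.60 × 11.6450 = 6.9870
Higher: breed at age 1 (10.0476).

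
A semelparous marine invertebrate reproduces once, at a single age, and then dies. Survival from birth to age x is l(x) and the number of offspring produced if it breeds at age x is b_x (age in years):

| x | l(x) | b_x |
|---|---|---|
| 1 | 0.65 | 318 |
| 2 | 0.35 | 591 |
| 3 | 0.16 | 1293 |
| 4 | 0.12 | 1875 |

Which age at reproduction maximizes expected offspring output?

Expected offspring if breeding at age x = l(x) × b_x:
  age 1: 0.65 × 318 = 206.700
  age 2: 0.35 × 591 = 206.850
  age 3: 0.16 × 1293 = 206.880
  age 4: 0.12 × 1875 = 225.000
Maximum at age 4 (225.000).

4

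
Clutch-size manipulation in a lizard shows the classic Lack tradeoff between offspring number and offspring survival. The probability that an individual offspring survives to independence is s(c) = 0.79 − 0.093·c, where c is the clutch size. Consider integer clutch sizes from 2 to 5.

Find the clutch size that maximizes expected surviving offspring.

4

Expected surviving offspring = c × s(c):
  c=2: 2 × 0.604 = 1.208
  c=3: 3 × 0.511 = 1.533
  c=4: 4 × 0.418 = 1.672
  c=5: 5 × 0.325 = 1.625
Maximum at c = 4 (1.672 surviving offspring).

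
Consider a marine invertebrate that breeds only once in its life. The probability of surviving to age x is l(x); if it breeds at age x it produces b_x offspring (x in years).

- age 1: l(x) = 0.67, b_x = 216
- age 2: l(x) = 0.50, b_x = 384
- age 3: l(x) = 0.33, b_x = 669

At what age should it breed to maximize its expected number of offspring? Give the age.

Expected offspring if breeding at age x = l(x) × b_x:
  age 1: 0.67 × 216 = 144.720
  age 2: 0.50 × 384 = 192.000
  age 3: 0.33 × 669 = 220.770
Maximum at age 3 (220.770).

3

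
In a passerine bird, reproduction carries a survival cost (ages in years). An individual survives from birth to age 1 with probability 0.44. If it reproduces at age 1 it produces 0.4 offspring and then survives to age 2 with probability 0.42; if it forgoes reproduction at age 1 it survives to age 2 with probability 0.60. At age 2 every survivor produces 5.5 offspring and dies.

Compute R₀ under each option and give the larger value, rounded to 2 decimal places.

1.45

breed at age 1: R₀ = 0.44 × (0.4 + 0.42 × 5.5) = 0.44 × 2.7100 = 1.1924
delay to age 2: R₀ = 0.44 × (0.60 × 5.5) = 0.44 × 3.3000 = 1.4520
Higher: delay to age 2 (1.4520).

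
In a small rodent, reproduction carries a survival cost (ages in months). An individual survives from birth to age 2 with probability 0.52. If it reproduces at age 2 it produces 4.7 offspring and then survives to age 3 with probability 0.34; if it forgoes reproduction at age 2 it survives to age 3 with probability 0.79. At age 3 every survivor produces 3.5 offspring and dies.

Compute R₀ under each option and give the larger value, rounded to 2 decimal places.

3.06

breed at age 2: R₀ = 0.52 × (4.7 + 0.34 × 3.5) = 0.52 × 5.8900 = 3.0628
delay to age 3: R₀ = 0.52 × (0.79 × 3.5) = 0.52 × 2.7650 = 1.4378
Higher: breed at age 2 (3.0628).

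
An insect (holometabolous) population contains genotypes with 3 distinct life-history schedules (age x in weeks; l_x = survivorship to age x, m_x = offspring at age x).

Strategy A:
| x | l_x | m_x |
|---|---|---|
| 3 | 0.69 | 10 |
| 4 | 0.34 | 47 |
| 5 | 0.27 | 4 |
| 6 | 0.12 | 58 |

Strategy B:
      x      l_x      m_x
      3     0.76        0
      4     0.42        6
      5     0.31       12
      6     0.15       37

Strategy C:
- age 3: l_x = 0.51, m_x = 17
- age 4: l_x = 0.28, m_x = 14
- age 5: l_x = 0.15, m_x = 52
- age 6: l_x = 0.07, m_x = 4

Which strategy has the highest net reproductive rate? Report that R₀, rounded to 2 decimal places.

Strategy A: R₀ = 0.69×10 + 0.34×47 + 0.27×4 + 0.12×58 = 30.9200
Strategy B: R₀ = 0.76×0 + 0.42×6 + 0.31×12 + 0.15×37 = 11.7900
Strategy C: R₀ = 0.51×17 + 0.28×14 + 0.15×52 + 0.07×4 = 20.6700
Highest R₀: strategy A with 30.9200.

30.92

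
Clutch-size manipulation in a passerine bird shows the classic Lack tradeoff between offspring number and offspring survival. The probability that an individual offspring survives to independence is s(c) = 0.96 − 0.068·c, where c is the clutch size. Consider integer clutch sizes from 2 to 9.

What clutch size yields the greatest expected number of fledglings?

7

Expected fledglings = c × s(c):
  c=2: 2 × 0.824 = 1.648
  c=3: 3 × 0.756 = 2.268
  c=4: 4 × 0.688 = 2.752
  c=5: 5 × 0.620 = 3.100
  c=6: 6 × 0.552 = 3.312
  c=7: 7 × 0.484 = 3.388
  c=8: 8 × 0.416 = 3.328
  c=9: 9 × 0.348 = 3.132
Maximum at c = 7 (3.388 fledglings).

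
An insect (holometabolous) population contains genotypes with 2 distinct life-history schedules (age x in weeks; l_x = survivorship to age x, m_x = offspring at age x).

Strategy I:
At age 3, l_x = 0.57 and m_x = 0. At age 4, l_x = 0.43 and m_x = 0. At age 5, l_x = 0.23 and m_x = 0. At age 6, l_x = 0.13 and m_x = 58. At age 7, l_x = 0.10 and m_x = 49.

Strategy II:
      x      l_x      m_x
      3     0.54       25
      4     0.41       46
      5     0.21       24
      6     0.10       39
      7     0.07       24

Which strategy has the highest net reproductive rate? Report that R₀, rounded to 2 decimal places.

42.98

Strategy I: R₀ = 0.57×0 + 0.43×0 + 0.23×0 + 0.13×58 + 0.10×49 = 12.4400
Strategy II: R₀ = 0.54×25 + 0.41×46 + 0.21×24 + 0.10×39 + 0.07×24 = 42.9800
Highest R₀: strategy II with 42.9800.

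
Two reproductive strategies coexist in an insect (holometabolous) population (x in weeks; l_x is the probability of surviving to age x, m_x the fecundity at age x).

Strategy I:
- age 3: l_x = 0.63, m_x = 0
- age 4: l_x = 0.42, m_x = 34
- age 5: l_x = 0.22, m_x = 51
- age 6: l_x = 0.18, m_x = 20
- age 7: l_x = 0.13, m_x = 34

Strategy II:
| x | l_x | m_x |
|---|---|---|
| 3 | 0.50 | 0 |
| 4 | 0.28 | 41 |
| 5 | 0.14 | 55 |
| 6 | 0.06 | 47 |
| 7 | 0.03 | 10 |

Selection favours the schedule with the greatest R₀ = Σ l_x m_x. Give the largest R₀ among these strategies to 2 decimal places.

Strategy I: R₀ = 0.63×0 + 0.42×34 + 0.22×51 + 0.18×20 + 0.13×34 = 33.5200
Strategy II: R₀ = 0.50×0 + 0.28×41 + 0.14×55 + 0.06×47 + 0.03×10 = 22.3000
Highest R₀: strategy I with 33.5200.

33.52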